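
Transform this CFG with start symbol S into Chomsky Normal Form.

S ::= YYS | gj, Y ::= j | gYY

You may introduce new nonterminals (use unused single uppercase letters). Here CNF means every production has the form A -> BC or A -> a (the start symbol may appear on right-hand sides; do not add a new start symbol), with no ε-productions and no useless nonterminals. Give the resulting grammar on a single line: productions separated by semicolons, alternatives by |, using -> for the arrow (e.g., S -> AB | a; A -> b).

S -> AB | YC; A -> g; B -> j; C -> YS; D -> YY; Y -> j | AD

No ε-productions.
No unit productions to eliminate.
TERM: introduce A -> g, B -> j and substitute in every rule of length ≥2.
BIN: S -> YYS becomes S -> YC, C -> YS; Y -> AYY becomes Y -> AD, D -> YY.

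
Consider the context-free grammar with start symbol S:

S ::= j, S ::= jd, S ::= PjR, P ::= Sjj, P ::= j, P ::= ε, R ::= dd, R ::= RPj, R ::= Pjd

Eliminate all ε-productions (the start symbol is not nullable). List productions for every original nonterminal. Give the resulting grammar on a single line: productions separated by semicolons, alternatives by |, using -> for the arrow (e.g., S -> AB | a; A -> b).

S -> j | jR | jd | PjR; P -> j | Sjj; R -> Rj | dd | jd | Pjd | RPj

Nullable set: {P}.
S -> PjR: P nullable, giving PjR | jR.
Drop P -> ε.
R -> Pjd: P nullable, giving Pjd | jd.
R -> RPj: P nullable, giving RPj | Rj.
Unchanged (no nullable symbols): S -> j; S -> jd; P -> Sjj; P -> j; R -> dd.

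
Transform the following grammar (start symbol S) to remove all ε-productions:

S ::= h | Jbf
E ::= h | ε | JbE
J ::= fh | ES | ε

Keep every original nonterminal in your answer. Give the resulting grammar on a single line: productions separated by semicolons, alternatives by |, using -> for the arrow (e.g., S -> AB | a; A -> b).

S -> h | bf | Jbf; E -> b | h | Jb | bE | JbE; J -> S | ES | fh

Nullable set: {E, J}.
S -> Jbf: J nullable, giving Jbf | bf.
Drop E -> ε.
E -> JbE: J, E nullable, giving Jb | JbE | b | bE.
Drop J -> ε.
J -> ES: E nullable, giving ES | S.
Unchanged (no nullable symbols): S -> h; E -> h; J -> fh.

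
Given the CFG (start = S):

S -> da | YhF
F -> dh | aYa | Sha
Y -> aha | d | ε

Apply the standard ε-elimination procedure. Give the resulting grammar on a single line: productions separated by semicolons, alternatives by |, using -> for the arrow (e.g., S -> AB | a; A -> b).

Nullable set: {Y}.
S -> YhF: Y nullable, giving YhF | hF.
F -> aYa: Y nullable, giving aYa | aa.
Drop Y -> ε.
Unchanged (no nullable symbols): S -> da; F -> Sha; F -> dh; Y -> aha; Y -> d.

S -> da | hF | YhF; F -> aa | dh | Sha | aYa; Y -> d | aha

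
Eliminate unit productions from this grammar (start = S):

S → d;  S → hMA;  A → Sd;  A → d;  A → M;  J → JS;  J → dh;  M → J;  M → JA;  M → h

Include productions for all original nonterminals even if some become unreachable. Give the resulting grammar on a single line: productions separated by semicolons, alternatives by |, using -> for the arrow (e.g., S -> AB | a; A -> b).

S -> d | hMA; A -> d | h | JA | JS | Sd | dh; J -> JS | dh; M -> h | JA | JS | dh

Unit productions: A->M, M->J.
Unit pairs (A ⇒* B via units): (A,J), (A,M), (M,J).
S: inherits non-unit rules of {S} → d | hMA.
A: inherits non-unit rules of {A, J, M} → JA | JS | Sd | d | dh | h.
J: inherits non-unit rules of {J} → JS | dh.
M: inherits non-unit rules of {J, M} → JA | JS | dh | h.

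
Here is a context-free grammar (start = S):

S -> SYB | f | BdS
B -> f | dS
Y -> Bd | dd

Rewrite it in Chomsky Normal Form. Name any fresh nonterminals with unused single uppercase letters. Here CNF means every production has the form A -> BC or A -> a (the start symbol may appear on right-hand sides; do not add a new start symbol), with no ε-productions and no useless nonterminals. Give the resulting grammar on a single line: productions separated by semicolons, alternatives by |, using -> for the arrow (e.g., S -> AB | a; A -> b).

No ε-productions.
No unit productions to eliminate.
TERM: introduce A -> d and substitute in every rule of length ≥2.
BIN: S -> BAS becomes S -> BC, C -> AS; S -> SYB becomes S -> SD, D -> YB.

S -> f | BC | SD; A -> d; B -> f | AS; C -> AS; D -> YB; Y -> AA | BA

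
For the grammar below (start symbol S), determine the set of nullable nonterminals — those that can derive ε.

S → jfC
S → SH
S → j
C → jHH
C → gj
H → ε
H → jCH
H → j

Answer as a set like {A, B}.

Directly nullable (have an ε-rule): {H}.
Not nullable: C, S — each has a terminal in every rule's right-hand side or depends on a non-nullable symbol.

{H}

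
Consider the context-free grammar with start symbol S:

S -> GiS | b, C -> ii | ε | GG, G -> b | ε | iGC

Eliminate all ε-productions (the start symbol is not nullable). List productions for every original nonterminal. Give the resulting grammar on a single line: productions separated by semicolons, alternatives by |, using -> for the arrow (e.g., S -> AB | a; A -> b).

S -> b | iS | GiS; C -> G | GG | ii; G -> b | i | iC | iG | iGC

Nullable set: {C, G}.
S -> GiS: G nullable, giving GiS | iS.
Drop C -> ε.
C -> GG: G, G nullable, giving G | GG.
Drop G -> ε.
G -> iGC: G, C nullable, giving i | iC | iG | iGC.
Unchanged (no nullable symbols): S -> b; C -> ii; G -> b.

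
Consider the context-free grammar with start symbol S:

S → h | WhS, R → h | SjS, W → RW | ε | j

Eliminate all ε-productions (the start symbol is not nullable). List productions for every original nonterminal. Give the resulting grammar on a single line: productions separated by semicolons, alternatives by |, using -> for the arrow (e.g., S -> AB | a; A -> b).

Nullable set: {W}.
S -> WhS: W nullable, giving WhS | hS.
Drop W -> ε.
W -> RW: W nullable, giving R | RW.
Unchanged (no nullable symbols): S -> h; R -> SjS; R -> h; W -> j.

S -> h | hS | WhS; R -> h | SjS; W -> R | j | RW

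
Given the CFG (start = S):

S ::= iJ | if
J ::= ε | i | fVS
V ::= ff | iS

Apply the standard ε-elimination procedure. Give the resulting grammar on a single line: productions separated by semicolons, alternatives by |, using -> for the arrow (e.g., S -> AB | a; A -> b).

S -> i | iJ | if; J -> i | fVS; V -> ff | iS

Nullable set: {J}.
S -> iJ: J nullable, giving i | iJ.
Drop J -> ε.
Unchanged (no nullable symbols): S -> if; J -> fVS; J -> i; V -> ff; V -> iS.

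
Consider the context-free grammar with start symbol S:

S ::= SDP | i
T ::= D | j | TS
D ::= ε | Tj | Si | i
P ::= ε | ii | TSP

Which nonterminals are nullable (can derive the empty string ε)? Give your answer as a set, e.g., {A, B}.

Directly nullable (have an ε-rule): {D, P}.
T is nullable via T -> D (every symbol on the right is already known nullable).
Not nullable: S — each has a terminal in every rule's right-hand side or depends on a non-nullable symbol.

{D, P, T}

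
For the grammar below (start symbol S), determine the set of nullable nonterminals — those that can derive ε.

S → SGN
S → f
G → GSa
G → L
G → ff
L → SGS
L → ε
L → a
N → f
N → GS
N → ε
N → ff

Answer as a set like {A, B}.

Directly nullable (have an ε-rule): {L, N}.
G is nullable via G -> L (every symbol on the right is already known nullable).
Not nullable: S — each has a terminal in every rule's right-hand side or depends on a non-nullable symbol.

{G, L, N}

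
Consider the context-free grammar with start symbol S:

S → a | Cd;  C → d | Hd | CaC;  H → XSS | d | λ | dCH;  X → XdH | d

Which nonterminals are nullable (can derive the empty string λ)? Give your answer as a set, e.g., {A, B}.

{H}

Directly nullable (have an ε-rule): {H}.
Not nullable: C, S, X — each has a terminal in every rule's right-hand side or depends on a non-nullable symbol.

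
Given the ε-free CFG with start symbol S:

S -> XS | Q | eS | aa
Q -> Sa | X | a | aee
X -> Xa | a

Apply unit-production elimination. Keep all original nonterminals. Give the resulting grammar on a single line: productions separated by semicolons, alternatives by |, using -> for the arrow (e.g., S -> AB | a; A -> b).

S -> a | Sa | XS | Xa | aa | eS | aee; Q -> a | Sa | Xa | aee; X -> a | Xa

Unit productions: Q->X, S->Q.
Unit pairs (A ⇒* B via units): (Q,X), (S,Q), (S,X).
S: inherits non-unit rules of {Q, S, X} → Sa | XS | Xa | a | aa | aee | eS.
Q: inherits non-unit rules of {Q, X} → Sa | Xa | a | aee.
X: inherits non-unit rules of {X} → Xa | a.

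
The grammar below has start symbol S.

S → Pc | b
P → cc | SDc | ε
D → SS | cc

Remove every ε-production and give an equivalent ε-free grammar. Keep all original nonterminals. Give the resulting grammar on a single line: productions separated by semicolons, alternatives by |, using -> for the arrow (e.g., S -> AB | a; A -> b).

S -> b | c | Pc; D -> SS | cc; P -> cc | SDc

Nullable set: {P}.
S -> Pc: P nullable, giving Pc | c.
Drop P -> ε.
Unchanged (no nullable symbols): S -> b; D -> SS; D -> cc; P -> SDc; P -> cc.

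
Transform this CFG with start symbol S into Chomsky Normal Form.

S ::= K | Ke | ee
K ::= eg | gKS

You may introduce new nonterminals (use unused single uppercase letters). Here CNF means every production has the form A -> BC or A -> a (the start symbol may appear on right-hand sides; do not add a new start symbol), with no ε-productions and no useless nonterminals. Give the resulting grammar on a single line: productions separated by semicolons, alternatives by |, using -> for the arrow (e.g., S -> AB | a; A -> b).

No ε-productions.
After unit-elimination: S -> Ke | ee | eg | gKS; K -> eg | gKS.
TERM: introduce A -> e, B -> g and substitute in every rule of length ≥2.
BIN: K -> BKS becomes K -> BC, C -> KS; S -> BKS becomes S -> BD, D -> KS.

S -> AA | AB | BD | KA; A -> e; B -> g; C -> KS; D -> KS; K -> AB | BC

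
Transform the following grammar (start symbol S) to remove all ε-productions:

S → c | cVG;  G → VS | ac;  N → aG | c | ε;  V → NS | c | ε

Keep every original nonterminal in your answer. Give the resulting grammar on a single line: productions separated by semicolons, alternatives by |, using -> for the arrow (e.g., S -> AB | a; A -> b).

Nullable set: {N, V}.
S -> cVG: V nullable, giving cG | cVG.
G -> VS: V nullable, giving S | VS.
Drop N -> ε.
Drop V -> ε.
V -> NS: N nullable, giving NS | S.
Unchanged (no nullable symbols): S -> c; G -> ac; N -> aG; N -> c; V -> c.

S -> c | cG | cVG; G -> S | VS | ac; N -> c | aG; V -> S | c | NS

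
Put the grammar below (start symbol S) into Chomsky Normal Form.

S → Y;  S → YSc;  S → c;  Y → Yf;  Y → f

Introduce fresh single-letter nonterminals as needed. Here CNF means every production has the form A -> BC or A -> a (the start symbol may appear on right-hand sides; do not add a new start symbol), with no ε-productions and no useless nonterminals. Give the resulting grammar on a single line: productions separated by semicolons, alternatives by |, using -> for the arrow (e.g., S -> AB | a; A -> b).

S -> c | f | YB | YC; A -> c; B -> f; C -> SA; Y -> f | YB

No ε-productions.
After unit-elimination: S -> c | f | Yf | YSc; Y -> f | Yf.
TERM: introduce A -> c, B -> f and substitute in every rule of length ≥2.
BIN: S -> YSA becomes S -> YC, C -> SA.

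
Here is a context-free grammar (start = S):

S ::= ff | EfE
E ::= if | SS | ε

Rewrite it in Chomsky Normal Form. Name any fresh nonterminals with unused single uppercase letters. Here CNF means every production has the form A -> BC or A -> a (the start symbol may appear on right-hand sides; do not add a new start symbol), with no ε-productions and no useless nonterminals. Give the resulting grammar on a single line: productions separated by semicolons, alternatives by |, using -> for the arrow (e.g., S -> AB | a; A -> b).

S -> f | BB | BE | EB | EC; A -> i; B -> f; C -> BE; E -> AB | SS

Nullable: {E}; after ε-elimination: S -> f | Ef | fE | ff | EfE; E -> SS | if.
No unit productions to eliminate.
TERM: introduce B -> f, A -> i and substitute in every rule of length ≥2.
BIN: S -> EBE becomes S -> EC, C -> BE.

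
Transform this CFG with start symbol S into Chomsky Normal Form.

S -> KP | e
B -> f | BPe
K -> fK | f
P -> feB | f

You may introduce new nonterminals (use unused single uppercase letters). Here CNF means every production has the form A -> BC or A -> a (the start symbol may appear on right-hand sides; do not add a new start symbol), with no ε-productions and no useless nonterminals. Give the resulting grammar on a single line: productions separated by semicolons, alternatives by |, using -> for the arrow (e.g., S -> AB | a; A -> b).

No ε-productions.
No unit productions to eliminate.
TERM: introduce A -> e, C -> f and substitute in every rule of length ≥2.
BIN: B -> BPA becomes B -> BD, D -> PA; P -> CAB becomes P -> CE, E -> AB.

S -> e | KP; A -> e; B -> f | BD; C -> f; D -> PA; E -> AB; K -> f | CK; P -> f | CE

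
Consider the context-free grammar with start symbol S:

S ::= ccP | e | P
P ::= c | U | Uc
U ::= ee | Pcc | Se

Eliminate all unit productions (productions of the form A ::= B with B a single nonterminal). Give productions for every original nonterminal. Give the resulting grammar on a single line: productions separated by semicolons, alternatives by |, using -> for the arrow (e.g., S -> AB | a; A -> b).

Unit productions: P->U, S->P.
Unit pairs (A ⇒* B via units): (P,U), (S,P), (S,U).
S: inherits non-unit rules of {P, S, U} → Pcc | Se | Uc | c | ccP | e | ee.
P: inherits non-unit rules of {P, U} → Pcc | Se | Uc | c | ee.
U: inherits non-unit rules of {U} → Pcc | Se | ee.

S -> c | e | Se | Uc | ee | Pcc | ccP; P -> c | Se | Uc | ee | Pcc; U -> Se | ee | Pcc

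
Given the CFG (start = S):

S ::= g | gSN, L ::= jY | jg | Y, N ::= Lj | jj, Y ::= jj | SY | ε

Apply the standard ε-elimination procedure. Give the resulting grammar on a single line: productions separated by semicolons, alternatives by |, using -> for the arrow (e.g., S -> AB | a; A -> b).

Nullable set: {L, Y}.
L -> Y: Y nullable, giving Y.
L -> jY: Y nullable, giving j | jY.
N -> Lj: L nullable, giving Lj | j.
Drop Y -> ε.
Y -> SY: Y nullable, giving S | SY.
Unchanged (no nullable symbols): S -> g; S -> gSN; L -> jg; N -> jj; Y -> jj.

S -> g | gSN; L -> Y | j | jY | jg; N -> j | Lj | jj; Y -> S | SY | jj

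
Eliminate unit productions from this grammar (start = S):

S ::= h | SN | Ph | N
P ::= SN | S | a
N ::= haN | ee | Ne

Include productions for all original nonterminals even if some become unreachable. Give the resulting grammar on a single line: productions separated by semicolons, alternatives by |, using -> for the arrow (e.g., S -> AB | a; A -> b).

S -> h | Ne | Ph | SN | ee | haN; N -> Ne | ee | haN; P -> a | h | Ne | Ph | SN | ee | haN

Unit productions: P->S, S->N.
Unit pairs (A ⇒* B via units): (P,N), (P,S), (S,N).
S: inherits non-unit rules of {N, S} → Ne | Ph | SN | ee | h | haN.
N: inherits non-unit rules of {N} → Ne | ee | haN.
P: inherits non-unit rules of {N, P, S} → Ne | Ph | SN | a | ee | h | haN.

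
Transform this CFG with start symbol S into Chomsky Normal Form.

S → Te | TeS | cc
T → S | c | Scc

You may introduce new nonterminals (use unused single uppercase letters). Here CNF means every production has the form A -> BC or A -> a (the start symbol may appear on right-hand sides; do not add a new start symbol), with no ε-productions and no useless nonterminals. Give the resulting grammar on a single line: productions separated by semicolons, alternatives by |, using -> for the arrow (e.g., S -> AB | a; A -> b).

No ε-productions.
After unit-elimination: S -> Te | cc | TeS; T -> c | Te | cc | Scc | TeS.
TERM: introduce B -> c, A -> e and substitute in every rule of length ≥2.
BIN: S -> TAS becomes S -> TC, C -> AS; T -> SBB becomes T -> SD, D -> BB; T -> TAS becomes T -> TE, E -> AS.

S -> BB | TA | TC; A -> e; B -> c; C -> AS; D -> BB; E -> AS; T -> c | BB | SD | TA | TE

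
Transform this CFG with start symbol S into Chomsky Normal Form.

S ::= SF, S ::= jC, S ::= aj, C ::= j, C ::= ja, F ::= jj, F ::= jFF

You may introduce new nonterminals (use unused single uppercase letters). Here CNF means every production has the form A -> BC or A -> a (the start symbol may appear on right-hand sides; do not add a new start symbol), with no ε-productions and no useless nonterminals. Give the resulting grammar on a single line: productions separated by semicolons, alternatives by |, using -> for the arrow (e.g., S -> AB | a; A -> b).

No ε-productions.
No unit productions to eliminate.
TERM: introduce B -> a, A -> j and substitute in every rule of length ≥2.
BIN: F -> AFF becomes F -> AD, D -> FF.

S -> AC | BA | SF; A -> j; B -> a; C -> j | AB; D -> FF; F -> AA | AD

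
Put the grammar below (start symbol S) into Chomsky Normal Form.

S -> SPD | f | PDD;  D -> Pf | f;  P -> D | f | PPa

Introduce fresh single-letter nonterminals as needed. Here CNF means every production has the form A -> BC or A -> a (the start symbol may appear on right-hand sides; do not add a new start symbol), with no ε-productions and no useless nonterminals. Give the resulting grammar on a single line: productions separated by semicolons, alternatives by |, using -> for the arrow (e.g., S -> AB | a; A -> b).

S -> f | PE | SF; A -> f; B -> a; C -> PB; D -> f | PA; E -> DD; F -> PD; P -> f | PA | PC

No ε-productions.
After unit-elimination: S -> f | PDD | SPD; D -> f | Pf; P -> f | Pf | PPa.
TERM: introduce B -> a, A -> f and substitute in every rule of length ≥2.
BIN: P -> PPB becomes P -> PC, C -> PB; S -> PDD becomes S -> PE, E -> DD; S -> SPD becomes S -> SF, F -> PD.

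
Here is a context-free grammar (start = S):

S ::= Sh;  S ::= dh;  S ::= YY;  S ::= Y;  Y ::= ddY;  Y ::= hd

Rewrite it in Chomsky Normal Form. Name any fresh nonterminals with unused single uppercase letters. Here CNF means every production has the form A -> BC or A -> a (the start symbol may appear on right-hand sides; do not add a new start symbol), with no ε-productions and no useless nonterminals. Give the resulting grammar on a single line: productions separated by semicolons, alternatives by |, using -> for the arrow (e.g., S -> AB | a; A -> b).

No ε-productions.
After unit-elimination: S -> Sh | YY | dh | hd | ddY; Y -> hd | ddY.
TERM: introduce B -> d, A -> h and substitute in every rule of length ≥2.
BIN: S -> BBY becomes S -> BC, C -> BY; Y -> BBY becomes Y -> BD, D -> BY.

S -> AB | BA | BC | SA | YY; A -> h; B -> d; C -> BY; D -> BY; Y -> AB | BD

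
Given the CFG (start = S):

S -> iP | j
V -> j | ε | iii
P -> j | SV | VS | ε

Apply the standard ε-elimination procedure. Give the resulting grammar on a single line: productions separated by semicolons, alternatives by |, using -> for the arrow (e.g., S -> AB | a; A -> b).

Nullable set: {P, V}.
S -> iP: P nullable, giving i | iP.
Drop P -> ε.
P -> SV: V nullable, giving S | SV.
P -> VS: V nullable, giving S | VS.
Drop V -> ε.
Unchanged (no nullable symbols): S -> j; P -> j; V -> iii; V -> j.

S -> i | j | iP; P -> S | j | SV | VS; V -> j | iii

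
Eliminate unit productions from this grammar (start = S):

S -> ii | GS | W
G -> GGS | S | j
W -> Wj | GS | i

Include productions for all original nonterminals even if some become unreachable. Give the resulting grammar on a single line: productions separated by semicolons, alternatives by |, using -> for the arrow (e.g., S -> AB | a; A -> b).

S -> i | GS | Wj | ii; G -> i | j | GS | Wj | ii | GGS; W -> i | GS | Wj

Unit productions: G->S, S->W.
Unit pairs (A ⇒* B via units): (G,S), (G,W), (S,W).
S: inherits non-unit rules of {S, W} → GS | Wj | i | ii.
G: inherits non-unit rules of {G, S, W} → GGS | GS | Wj | i | ii | j.
W: inherits non-unit rules of {W} → GS | Wj | i.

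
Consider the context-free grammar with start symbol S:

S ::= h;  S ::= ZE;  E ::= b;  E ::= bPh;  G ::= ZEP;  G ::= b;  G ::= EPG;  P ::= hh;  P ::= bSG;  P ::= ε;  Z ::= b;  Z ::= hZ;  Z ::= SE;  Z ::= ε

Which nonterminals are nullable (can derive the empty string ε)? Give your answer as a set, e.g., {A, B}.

Directly nullable (have an ε-rule): {P, Z}.
Not nullable: E, G, S — each has a terminal in every rule's right-hand side or depends on a non-nullable symbol.

{P, Z}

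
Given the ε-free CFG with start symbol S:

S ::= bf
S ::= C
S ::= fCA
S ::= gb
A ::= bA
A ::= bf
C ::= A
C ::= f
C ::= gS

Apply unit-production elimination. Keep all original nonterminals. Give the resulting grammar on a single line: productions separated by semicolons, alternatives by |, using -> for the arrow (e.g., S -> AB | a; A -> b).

S -> f | bA | bf | gS | gb | fCA; A -> bA | bf; C -> f | bA | bf | gS

Unit productions: C->A, S->C.
Unit pairs (A ⇒* B via units): (C,A), (S,A), (S,C).
S: inherits non-unit rules of {A, C, S} → bA | bf | f | fCA | gS | gb.
A: inherits non-unit rules of {A} → bA | bf.
C: inherits non-unit rules of {A, C} → bA | bf | f | gS.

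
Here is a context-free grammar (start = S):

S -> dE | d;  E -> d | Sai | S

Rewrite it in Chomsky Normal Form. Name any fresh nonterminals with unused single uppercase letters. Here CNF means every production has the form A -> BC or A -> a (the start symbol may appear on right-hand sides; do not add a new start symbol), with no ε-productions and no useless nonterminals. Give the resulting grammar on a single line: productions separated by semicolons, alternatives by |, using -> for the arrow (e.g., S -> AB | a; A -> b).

No ε-productions.
After unit-elimination: S -> d | dE; E -> d | dE | Sai.
TERM: introduce A -> a, C -> d, B -> i and substitute in every rule of length ≥2.
BIN: E -> SAB becomes E -> SD, D -> AB.

S -> d | CE; A -> a; B -> i; C -> d; D -> AB; E -> d | CE | SD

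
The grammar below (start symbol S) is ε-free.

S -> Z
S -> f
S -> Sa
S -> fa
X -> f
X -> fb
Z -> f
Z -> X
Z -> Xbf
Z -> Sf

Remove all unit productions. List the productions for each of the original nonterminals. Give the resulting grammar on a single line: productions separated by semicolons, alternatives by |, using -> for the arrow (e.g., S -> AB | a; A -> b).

S -> f | Sa | Sf | fa | fb | Xbf; X -> f | fb; Z -> f | Sf | fb | Xbf

Unit productions: S->Z, Z->X.
Unit pairs (A ⇒* B via units): (S,X), (S,Z), (Z,X).
S: inherits non-unit rules of {S, X, Z} → Sa | Sf | Xbf | f | fa | fb.
X: inherits non-unit rules of {X} → f | fb.
Z: inherits non-unit rules of {X, Z} → Sf | Xbf | f | fb.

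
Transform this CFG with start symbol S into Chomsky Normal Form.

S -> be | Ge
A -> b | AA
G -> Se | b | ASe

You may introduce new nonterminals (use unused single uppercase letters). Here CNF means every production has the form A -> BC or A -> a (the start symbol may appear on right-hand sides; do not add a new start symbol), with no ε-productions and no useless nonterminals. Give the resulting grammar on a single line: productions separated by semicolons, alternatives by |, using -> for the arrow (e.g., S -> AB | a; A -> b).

No ε-productions.
No unit productions to eliminate.
TERM: introduce C -> b, B -> e and substitute in every rule of length ≥2.
BIN: G -> ASB becomes G -> AD, D -> SB.

S -> CB | GB; A -> b | AA; B -> e; C -> b; D -> SB; G -> b | AD | SB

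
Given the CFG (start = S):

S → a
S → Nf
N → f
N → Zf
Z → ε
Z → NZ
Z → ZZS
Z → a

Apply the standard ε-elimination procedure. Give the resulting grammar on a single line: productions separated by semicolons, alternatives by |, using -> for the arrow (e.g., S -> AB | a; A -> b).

S -> a | Nf; N -> f | Zf; Z -> N | S | a | NZ | ZS | ZZS

Nullable set: {Z}.
N -> Zf: Z nullable, giving Zf | f.
Drop Z -> ε.
Z -> NZ: Z nullable, giving N | NZ.
Z -> ZZS: Z, Z nullable, giving S | ZS | ZZS.
Unchanged (no nullable symbols): S -> Nf; S -> a; N -> f; Z -> a.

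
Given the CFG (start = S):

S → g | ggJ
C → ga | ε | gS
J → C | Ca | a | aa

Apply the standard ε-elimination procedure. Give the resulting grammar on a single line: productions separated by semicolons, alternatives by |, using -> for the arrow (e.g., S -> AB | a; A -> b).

Nullable set: {C, J}.
S -> ggJ: J nullable, giving gg | ggJ.
Drop C -> ε.
J -> C: C nullable, giving C.
J -> Ca: C nullable, giving Ca | a.
Unchanged (no nullable symbols): S -> g; C -> gS; C -> ga; J -> a; J -> aa.

S -> g | gg | ggJ; C -> gS | ga; J -> C | a | Ca | aa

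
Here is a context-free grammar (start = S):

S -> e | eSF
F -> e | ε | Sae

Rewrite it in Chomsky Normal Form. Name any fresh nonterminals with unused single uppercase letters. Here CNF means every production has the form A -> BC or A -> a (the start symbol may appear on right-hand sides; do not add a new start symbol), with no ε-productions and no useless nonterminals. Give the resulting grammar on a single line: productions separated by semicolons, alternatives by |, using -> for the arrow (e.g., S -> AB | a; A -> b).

S -> e | BD | BS; A -> a; B -> e; C -> AB; D -> SF; F -> e | SC

Nullable: {F}; after ε-elimination: S -> e | eS | eSF; F -> e | Sae.
No unit productions to eliminate.
TERM: introduce A -> a, B -> e and substitute in every rule of length ≥2.
BIN: F -> SAB becomes F -> SC, C -> AB; S -> BSF becomes S -> BD, D -> SF.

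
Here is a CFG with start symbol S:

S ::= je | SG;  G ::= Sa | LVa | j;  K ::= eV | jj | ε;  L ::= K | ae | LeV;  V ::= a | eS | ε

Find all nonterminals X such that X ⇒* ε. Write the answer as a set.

Directly nullable (have an ε-rule): {K, V}.
L is nullable via L -> K (every symbol on the right is already known nullable).
Not nullable: G, S — each has a terminal in every rule's right-hand side or depends on a non-nullable symbol.

{K, L, V}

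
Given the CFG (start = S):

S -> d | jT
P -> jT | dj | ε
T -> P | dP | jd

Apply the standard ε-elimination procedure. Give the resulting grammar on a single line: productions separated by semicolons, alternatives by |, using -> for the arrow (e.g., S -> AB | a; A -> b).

Nullable set: {P, T}.
S -> jT: T nullable, giving j | jT.
Drop P -> ε.
P -> jT: T nullable, giving j | jT.
T -> P: P nullable, giving P.
T -> dP: P nullable, giving d | dP.
Unchanged (no nullable symbols): S -> d; P -> dj; T -> jd.

S -> d | j | jT; P -> j | dj | jT; T -> P | d | dP | jd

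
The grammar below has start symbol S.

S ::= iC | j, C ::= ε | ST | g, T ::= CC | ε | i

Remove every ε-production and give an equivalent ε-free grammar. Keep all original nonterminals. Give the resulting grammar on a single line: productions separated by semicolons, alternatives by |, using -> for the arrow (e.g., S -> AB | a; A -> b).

Nullable set: {C, T}.
S -> iC: C nullable, giving i | iC.
Drop C -> ε.
C -> ST: T nullable, giving S | ST.
Drop T -> ε.
T -> CC: C, C nullable, giving C | CC.
Unchanged (no nullable symbols): S -> j; C -> g; T -> i.

S -> i | j | iC; C -> S | g | ST; T -> C | i | CC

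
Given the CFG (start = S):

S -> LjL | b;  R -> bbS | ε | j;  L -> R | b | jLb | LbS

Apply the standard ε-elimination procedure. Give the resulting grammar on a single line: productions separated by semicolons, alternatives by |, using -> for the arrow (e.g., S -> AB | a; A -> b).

S -> b | j | Lj | jL | LjL; L -> R | b | bS | jb | LbS | jLb; R -> j | bbS

Nullable set: {L, R}.
S -> LjL: L, L nullable, giving Lj | LjL | j | jL.
L -> LbS: L nullable, giving LbS | bS.
L -> R: R nullable, giving R.
L -> jLb: L nullable, giving jLb | jb.
Drop R -> ε.
Unchanged (no nullable symbols): S -> b; L -> b; R -> bbS; R -> j.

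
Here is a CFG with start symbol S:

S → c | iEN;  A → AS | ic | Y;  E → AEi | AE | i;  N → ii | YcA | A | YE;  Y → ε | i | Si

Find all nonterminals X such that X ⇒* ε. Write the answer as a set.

Directly nullable (have an ε-rule): {Y}.
A is nullable via A -> Y (every symbol on the right is already known nullable).
N is nullable via N -> A (every symbol on the right is already known nullable).
Not nullable: E, S — each has a terminal in every rule's right-hand side or depends on a non-nullable symbol.

{A, N, Y}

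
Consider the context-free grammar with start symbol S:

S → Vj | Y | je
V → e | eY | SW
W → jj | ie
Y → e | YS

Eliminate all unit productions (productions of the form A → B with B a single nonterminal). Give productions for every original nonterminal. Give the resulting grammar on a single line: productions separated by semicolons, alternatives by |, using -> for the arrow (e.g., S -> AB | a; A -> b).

S -> e | Vj | YS | je; V -> e | SW | eY; W -> ie | jj; Y -> e | YS

Unit productions: S->Y.
Unit pairs (A ⇒* B via units): (S,Y).
S: inherits non-unit rules of {S, Y} → Vj | YS | e | je.
V: inherits non-unit rules of {V} → SW | e | eY.
W: inherits non-unit rules of {W} → ie | jj.
Y: inherits non-unit rules of {Y} → YS | e.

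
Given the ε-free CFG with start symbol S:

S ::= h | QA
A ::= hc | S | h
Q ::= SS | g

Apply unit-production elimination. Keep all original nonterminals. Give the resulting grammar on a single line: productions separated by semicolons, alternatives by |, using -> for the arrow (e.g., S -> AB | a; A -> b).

Unit productions: A->S.
Unit pairs (A ⇒* B via units): (A,S).
S: inherits non-unit rules of {S} → QA | h.
A: inherits non-unit rules of {A, S} → QA | h | hc.
Q: inherits non-unit rules of {Q} → SS | g.

S -> h | QA; A -> h | QA | hc; Q -> g | SS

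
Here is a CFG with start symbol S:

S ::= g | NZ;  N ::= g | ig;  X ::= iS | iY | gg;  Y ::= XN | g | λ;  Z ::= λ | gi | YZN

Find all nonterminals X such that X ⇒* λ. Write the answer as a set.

Directly nullable (have an ε-rule): {Y, Z}.
Not nullable: N, S, X — each has a terminal in every rule's right-hand side or depends on a non-nullable symbol.

{Y, Z}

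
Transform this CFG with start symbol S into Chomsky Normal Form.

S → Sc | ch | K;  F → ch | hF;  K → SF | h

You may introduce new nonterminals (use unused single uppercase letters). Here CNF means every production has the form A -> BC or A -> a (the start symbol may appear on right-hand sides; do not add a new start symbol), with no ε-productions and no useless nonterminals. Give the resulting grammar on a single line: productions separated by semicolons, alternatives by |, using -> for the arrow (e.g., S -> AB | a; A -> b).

No ε-productions.
After unit-elimination: S -> h | SF | Sc | ch; F -> ch | hF; K -> h | SF.
TERM: introduce A -> c, B -> h and substitute in every rule of length ≥2.
Drop unreachable/unproductive: K.

S -> h | AB | SA | SF; A -> c; B -> h; F -> AB | BF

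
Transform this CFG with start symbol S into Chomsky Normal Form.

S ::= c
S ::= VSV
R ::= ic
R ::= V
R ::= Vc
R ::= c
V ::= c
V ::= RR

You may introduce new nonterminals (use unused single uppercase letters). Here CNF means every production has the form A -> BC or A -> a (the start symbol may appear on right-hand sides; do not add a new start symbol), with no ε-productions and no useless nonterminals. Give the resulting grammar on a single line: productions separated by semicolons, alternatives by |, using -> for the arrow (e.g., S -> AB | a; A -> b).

S -> c | VC; A -> c; B -> i; C -> SV; R -> c | BA | RR | VA; V -> c | RR

No ε-productions.
After unit-elimination: S -> c | VSV; R -> c | RR | Vc | ic; V -> c | RR.
TERM: introduce A -> c, B -> i and substitute in every rule of length ≥2.
BIN: S -> VSV becomes S -> VC, C -> SV.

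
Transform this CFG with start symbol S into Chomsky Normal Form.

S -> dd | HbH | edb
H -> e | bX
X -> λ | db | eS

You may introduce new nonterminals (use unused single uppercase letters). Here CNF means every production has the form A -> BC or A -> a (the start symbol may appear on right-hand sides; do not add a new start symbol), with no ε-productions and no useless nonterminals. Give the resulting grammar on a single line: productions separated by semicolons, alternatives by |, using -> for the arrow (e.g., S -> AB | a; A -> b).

S -> BB | CD | HE; A -> b; B -> d; C -> e; D -> BA; E -> AH; H -> b | e | AX; X -> BA | CS

Nullable: {X}; after ε-elimination: S -> dd | HbH | edb; H -> b | e | bX; X -> db | eS.
No unit productions to eliminate.
TERM: introduce A -> b, B -> d, C -> e and substitute in every rule of length ≥2.
BIN: S -> CBA becomes S -> CD, D -> BA; S -> HAH becomes S -> HE, E -> AH.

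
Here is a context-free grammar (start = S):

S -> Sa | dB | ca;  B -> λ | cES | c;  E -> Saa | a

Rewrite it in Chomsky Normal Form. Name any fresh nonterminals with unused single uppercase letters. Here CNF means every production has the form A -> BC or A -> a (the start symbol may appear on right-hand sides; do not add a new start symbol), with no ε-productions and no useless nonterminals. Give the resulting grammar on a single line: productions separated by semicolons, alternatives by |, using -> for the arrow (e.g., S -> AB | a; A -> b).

S -> d | AC | DB | SC; A -> c; B -> c | AF; C -> a; D -> d; E -> a | SG; F -> ES; G -> CC

Nullable: {B}; after ε-elimination: S -> d | Sa | ca | dB; B -> c | cES; E -> a | Saa.
No unit productions to eliminate.
TERM: introduce C -> a, A -> c, D -> d and substitute in every rule of length ≥2.
BIN: B -> AES becomes B -> AF, F -> ES; E -> SCC becomes E -> SG, G -> CC.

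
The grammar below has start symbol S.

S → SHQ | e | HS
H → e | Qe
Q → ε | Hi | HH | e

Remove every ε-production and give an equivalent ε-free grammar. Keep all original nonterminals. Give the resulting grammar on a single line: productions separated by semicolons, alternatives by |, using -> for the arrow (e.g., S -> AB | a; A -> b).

Nullable set: {Q}.
S -> SHQ: Q nullable, giving SH | SHQ.
H -> Qe: Q nullable, giving Qe | e.
Drop Q -> ε.
Unchanged (no nullable symbols): S -> HS; S -> e; H -> e; Q -> HH; Q -> Hi; Q -> e.

S -> e | HS | SH | SHQ; H -> e | Qe; Q -> e | HH | Hi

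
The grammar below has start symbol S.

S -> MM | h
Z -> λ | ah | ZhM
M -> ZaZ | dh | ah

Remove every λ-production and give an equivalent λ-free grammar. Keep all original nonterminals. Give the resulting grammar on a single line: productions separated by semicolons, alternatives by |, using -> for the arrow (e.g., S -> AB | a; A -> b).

S -> h | MM; M -> a | Za | aZ | ah | dh | ZaZ; Z -> ah | hM | ZhM

Nullable set: {Z}.
M -> ZaZ: Z, Z nullable, giving Za | ZaZ | a | aZ.
Drop Z -> λ.
Z -> ZhM: Z nullable, giving ZhM | hM.
Unchanged (no nullable symbols): S -> MM; S -> h; M -> ah; M -> dh; Z -> ah.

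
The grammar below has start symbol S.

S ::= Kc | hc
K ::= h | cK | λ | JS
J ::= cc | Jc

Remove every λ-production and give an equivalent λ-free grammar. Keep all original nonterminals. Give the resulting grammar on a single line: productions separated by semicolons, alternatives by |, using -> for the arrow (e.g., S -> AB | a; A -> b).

S -> c | Kc | hc; J -> Jc | cc; K -> c | h | JS | cK

Nullable set: {K}.
S -> Kc: K nullable, giving Kc | c.
Drop K -> λ.
K -> cK: K nullable, giving c | cK.
Unchanged (no nullable symbols): S -> hc; J -> Jc; J -> cc; K -> JS; K -> h.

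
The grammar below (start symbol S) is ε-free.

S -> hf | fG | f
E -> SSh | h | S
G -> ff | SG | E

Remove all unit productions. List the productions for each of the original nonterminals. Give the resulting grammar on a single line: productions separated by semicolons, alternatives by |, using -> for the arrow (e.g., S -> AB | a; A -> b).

S -> f | fG | hf; E -> f | h | fG | hf | SSh; G -> f | h | SG | fG | ff | hf | SSh

Unit productions: E->S, G->E.
Unit pairs (A ⇒* B via units): (E,S), (G,E), (G,S).
S: inherits non-unit rules of {S} → f | fG | hf.
E: inherits non-unit rules of {E, S} → SSh | f | fG | h | hf.
G: inherits non-unit rules of {E, G, S} → SG | SSh | f | fG | ff | h | hf.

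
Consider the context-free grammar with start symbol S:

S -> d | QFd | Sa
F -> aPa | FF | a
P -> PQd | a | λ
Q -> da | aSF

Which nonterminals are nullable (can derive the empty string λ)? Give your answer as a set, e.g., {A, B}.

Directly nullable (have an ε-rule): {P}.
Not nullable: F, Q, S — each has a terminal in every rule's right-hand side or depends on a non-nullable symbol.

{P}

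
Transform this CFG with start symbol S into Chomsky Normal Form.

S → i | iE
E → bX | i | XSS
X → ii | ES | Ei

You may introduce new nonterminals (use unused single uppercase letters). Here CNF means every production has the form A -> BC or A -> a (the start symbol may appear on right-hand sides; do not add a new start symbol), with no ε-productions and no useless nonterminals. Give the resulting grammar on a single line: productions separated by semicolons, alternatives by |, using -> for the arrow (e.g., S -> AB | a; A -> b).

S -> i | BE; A -> b; B -> i; C -> SS; E -> i | AX | XC; X -> BB | EB | ES

No ε-productions.
No unit productions to eliminate.
TERM: introduce A -> b, B -> i and substitute in every rule of length ≥2.
BIN: E -> XSS becomes E -> XC, C -> SS.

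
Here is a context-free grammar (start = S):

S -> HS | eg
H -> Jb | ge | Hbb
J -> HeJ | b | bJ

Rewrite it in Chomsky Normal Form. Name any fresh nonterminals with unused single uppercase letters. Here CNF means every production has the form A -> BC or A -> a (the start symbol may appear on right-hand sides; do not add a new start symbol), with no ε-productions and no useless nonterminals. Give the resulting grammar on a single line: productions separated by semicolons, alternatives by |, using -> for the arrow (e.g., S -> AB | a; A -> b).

S -> CB | HS; A -> b; B -> g; C -> e; D -> AA; E -> CJ; H -> BC | HD | JA; J -> b | AJ | HE

No ε-productions.
No unit productions to eliminate.
TERM: introduce A -> b, C -> e, B -> g and substitute in every rule of length ≥2.
BIN: H -> HAA becomes H -> HD, D -> AA; J -> HCJ becomes J -> HE, E -> CJ.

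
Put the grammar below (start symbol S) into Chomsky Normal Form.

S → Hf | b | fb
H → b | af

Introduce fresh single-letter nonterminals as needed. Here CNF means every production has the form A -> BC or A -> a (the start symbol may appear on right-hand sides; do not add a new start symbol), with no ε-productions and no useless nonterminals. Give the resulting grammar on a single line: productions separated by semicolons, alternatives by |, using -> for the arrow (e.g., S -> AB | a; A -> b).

No ε-productions.
No unit productions to eliminate.
TERM: introduce A -> a, C -> b, B -> f and substitute in every rule of length ≥2.

S -> b | BC | HB; A -> a; B -> f; C -> b; H -> b | AB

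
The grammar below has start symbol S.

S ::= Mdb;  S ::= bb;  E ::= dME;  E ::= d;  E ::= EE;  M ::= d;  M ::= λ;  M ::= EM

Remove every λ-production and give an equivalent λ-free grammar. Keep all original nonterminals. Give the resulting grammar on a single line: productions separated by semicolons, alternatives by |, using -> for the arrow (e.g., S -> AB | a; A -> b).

Nullable set: {M}.
S -> Mdb: M nullable, giving Mdb | db.
E -> dME: M nullable, giving dE | dME.
Drop M -> λ.
M -> EM: M nullable, giving E | EM.
Unchanged (no nullable symbols): S -> bb; E -> EE; E -> d; M -> d.

S -> bb | db | Mdb; E -> d | EE | dE | dME; M -> E | d | EM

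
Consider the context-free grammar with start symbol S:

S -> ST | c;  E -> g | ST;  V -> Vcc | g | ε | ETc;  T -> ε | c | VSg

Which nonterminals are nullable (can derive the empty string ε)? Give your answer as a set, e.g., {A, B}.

Directly nullable (have an ε-rule): {T, V}.
Not nullable: E, S — each has a terminal in every rule's right-hand side or depends on a non-nullable symbol.

{T, V}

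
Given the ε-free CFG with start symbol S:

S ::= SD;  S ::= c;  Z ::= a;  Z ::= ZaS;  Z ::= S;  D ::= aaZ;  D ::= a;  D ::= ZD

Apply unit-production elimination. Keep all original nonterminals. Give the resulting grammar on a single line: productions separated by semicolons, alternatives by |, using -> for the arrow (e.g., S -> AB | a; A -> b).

Unit productions: Z->S.
Unit pairs (A ⇒* B via units): (Z,S).
S: inherits non-unit rules of {S} → SD | c.
D: inherits non-unit rules of {D} → ZD | a | aaZ.
Z: inherits non-unit rules of {S, Z} → SD | ZaS | a | c.

S -> c | SD; D -> a | ZD | aaZ; Z -> a | c | SD | ZaS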